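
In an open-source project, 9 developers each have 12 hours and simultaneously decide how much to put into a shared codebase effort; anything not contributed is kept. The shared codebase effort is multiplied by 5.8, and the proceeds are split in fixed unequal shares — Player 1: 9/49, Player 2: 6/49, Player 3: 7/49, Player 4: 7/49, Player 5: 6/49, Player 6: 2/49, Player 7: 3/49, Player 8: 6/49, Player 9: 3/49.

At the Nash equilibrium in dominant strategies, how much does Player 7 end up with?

16.26 hours

Each unit j contributes comes back to j as 5.8 × (j's share), so j prefers to contribute only if that share exceeds 1/5.8 = 0.1724; otherwise keeping the unit dominates.
Player 1 alone (share 9/49) is above the threshold, contributing 12; the remaining 8 contribute 0. Total contributed: 12.
Player 7 keeps 12 and receives 5.8 × 12 × 3/49 = 4.26 from the shared codebase effort, for a payoff of 16.26.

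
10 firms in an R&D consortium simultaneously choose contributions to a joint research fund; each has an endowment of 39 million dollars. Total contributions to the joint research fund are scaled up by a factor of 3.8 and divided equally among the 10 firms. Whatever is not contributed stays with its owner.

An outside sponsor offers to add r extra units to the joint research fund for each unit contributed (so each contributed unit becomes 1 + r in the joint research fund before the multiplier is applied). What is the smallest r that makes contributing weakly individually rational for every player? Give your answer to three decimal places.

1.632

With matching at rate r, one contributed unit becomes (1 + r) in the joint research fund and returns 3.8 × (1 + r) / 10 to the contributor.
Setting this equal to 1: 1 + r = 10/3.8 = 2.6316.
So the minimum matching rate is r = 2.6316 − 1 = 1.632.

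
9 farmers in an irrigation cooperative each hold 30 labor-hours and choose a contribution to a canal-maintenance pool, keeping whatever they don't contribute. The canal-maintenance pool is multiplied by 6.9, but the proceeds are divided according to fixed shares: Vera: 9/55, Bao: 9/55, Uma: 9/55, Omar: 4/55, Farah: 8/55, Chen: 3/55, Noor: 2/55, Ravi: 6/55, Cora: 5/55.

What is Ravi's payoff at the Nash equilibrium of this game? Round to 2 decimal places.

For player j, contributing a unit is worthwhile iff 6.9 × (j's share) ≥ 1, i.e. iff j's share is at least 0.1449.
The shares above 0.1449 belong to Vera, Bao, Uma and Farah, contributing 30 each; the remaining 5 contribute 0. Total contributed: 120.
Ravi keeps 30 and receives 6.9 × 120 × 6/55 = 90.33 from the canal-maintenance pool, for a payoff of 120.33.

120.33 labor-hours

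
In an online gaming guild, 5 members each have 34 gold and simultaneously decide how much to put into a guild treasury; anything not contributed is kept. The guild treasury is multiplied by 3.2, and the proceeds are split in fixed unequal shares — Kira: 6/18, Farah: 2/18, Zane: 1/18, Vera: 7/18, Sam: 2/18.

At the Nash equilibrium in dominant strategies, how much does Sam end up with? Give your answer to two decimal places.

Each unit j contributes comes back to j as 3.2 × (j's share), so j prefers to contribute only if that share exceeds 1/3.2 = 0.3125; otherwise keeping the unit dominates.
Kira and Vera clear that bar, contributing 34 each; the remaining 3 contribute 0. Total contributed: 68.
Sam keeps 34 and receives 3.2 × 68 × 2/18 = 24.18 from the guild treasury, for a payoff of 58.18.

58.18 gold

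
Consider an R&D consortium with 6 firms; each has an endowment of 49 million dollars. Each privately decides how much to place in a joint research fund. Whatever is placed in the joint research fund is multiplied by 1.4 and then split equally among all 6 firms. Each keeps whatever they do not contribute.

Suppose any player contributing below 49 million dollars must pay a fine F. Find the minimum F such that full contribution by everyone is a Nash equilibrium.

37.57 million dollars

Given the others contribute fully, the best deviation is to contribute 0 (any partial contribution still incurs the fine and gives up units whose private return 0.2333 is below 1).
Deviating from 49 to 0 saves 49 million dollars but forfeits the deviator's share of the drop in the joint research fund: 1.4/6 × 49 = 11.43.
So the deviation gain is 49 − 11.43 = 37.57, and the fine must be at least 37.57 million dollars to wipe it out.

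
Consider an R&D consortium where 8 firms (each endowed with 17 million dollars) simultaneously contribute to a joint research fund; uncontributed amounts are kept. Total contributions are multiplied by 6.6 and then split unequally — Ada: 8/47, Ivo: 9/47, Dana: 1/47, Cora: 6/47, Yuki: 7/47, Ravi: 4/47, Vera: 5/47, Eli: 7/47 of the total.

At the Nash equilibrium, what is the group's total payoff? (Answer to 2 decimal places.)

326.40 million dollars

For player j, contributing a unit is worthwhile iff 6.6 × (j's share) ≥ 1, i.e. iff j's share is at least 0.1515.
Ada and Ivo are above the threshold, contributing 17 each; the remaining 6 contribute 0. Total contributed: 34.
The joint research fund pays out 6.6 × 34 = 224.40 in total (split across the unequal shares, but the aggregate is all that matters for the group sum).
The 6 free-riders keep 17 each, adding 102. Group total = 102 + 224.40 = 326.40.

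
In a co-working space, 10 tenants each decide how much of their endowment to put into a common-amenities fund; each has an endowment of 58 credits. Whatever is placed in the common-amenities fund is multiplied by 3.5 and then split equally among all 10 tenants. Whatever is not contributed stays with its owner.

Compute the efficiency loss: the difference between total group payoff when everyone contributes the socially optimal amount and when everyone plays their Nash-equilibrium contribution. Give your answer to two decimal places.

1450.00 credits

Each contributed unit returns 3.5/10 = 0.3500 to its contributor — below 1 — so contributing 0 is dominant for every player. At the Nash equilibrium everyone keeps their 58, and the group total is 10 × 58 = 580.
Each contributed unit returns 3.500 to the group as a whole (0.3500 to each of 10 players), which exceeds 1, so the social optimum is full contribution: group total = 3.500 × 580 = 2030.00.
Efficiency loss = 2030.00 − 580 = 1450.00.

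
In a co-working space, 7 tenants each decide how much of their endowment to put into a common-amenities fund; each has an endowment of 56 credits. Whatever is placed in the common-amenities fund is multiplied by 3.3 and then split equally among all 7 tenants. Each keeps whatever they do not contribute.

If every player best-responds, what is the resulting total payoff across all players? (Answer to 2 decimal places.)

392.00 credits

Each contributed unit returns 3.3/7 = 0.4714 to its contributor — below 1 — so contributing 0 is dominant for every player. At the Nash equilibrium everyone keeps their 56, and the group total is 7 × 56 = 392.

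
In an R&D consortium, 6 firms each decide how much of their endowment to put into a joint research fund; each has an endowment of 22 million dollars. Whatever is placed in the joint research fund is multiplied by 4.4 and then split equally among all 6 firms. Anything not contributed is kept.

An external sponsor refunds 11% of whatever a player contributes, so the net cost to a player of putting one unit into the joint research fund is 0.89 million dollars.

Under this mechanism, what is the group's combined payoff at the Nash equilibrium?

Even with the mechanism, each unit contributed returns only (4.4/6) / 0.89 = 0.8240 per unit of net cost, so contributing nothing is still dominant.
At the Nash equilibrium no one contributes; group total payoff = 6 × 22 = 132.

132.00 million dollars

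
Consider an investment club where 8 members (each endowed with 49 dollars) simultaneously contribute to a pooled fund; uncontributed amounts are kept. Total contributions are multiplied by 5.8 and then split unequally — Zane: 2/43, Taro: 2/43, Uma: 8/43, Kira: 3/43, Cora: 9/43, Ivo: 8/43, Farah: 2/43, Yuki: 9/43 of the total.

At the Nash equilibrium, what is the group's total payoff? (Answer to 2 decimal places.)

1332.80 dollars

For player j, contributing a unit is worthwhile iff 5.8 × (j's share) ≥ 1, i.e. iff j's share is at least 0.1724.
Uma, Cora, Ivo and Yuki are above the threshold, contributing 49 each; the remaining 4 contribute 0. Total contributed: 196.
The pooled fund pays out 5.8 × 196 = 1136.80 in total (split across the unequal shares, but the aggregate is all that matters for the group sum).
The 4 free-riders keep 49 each, adding 196. Group total = 196 + 1136.80 = 1332.80.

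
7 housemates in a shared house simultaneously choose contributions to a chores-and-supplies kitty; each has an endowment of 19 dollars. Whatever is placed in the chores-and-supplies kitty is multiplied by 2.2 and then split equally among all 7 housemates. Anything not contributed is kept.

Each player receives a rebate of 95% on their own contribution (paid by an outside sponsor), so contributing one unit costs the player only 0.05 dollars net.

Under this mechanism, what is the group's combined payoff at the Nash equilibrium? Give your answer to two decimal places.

418.95 dollars

The effective private return per unit is now (2.2/7) / 0.05 = 6.2857 > 1, so every player's dominant strategy flips to full contribution.
At the Nash equilibrium everyone contributes 19. Group total payoff = 7 × (19 × 0.95 + 2.2 × 19) = 418.95.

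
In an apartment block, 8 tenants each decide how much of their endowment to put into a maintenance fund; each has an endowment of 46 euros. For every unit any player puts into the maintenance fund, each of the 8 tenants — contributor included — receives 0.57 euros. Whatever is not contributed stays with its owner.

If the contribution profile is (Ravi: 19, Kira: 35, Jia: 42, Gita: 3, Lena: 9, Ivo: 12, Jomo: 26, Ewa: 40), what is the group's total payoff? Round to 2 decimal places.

1030.16 euros

Total contributed: 19 + 35 + 42 + 3 + 9 + 12 + 26 + 40 = 186; total kept: 8 × 46 − 186 = 182.
The maintenance fund pays out 0.57 × 8 × 186 = 848.16 in aggregate.
Group total = 182 + 848.16 = 1030.16.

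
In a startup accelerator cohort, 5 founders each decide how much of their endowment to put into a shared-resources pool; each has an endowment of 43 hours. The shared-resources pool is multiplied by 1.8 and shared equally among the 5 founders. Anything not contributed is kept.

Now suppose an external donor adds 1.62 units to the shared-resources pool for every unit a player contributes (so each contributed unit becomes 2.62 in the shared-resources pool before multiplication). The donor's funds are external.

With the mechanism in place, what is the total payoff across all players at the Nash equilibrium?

Even with the mechanism, each unit contributed returns only 1.8 × 2.62 / 5 = 0.9432 per unit of net cost, so contributing nothing is still dominant.
Everyone keeps their endowment and the group total is 5 × 43 = 215.

215.00 hours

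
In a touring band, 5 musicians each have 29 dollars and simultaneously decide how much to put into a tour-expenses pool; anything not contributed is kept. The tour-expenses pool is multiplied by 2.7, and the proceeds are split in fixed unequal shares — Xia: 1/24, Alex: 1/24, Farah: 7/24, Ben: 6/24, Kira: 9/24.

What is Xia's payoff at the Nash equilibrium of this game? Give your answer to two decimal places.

A player with share s gets back 2.7·s per unit contributed, so full contribution is dominant for anyone with s > 1/2.7 = 0.3704 and zero contribution is dominant for anyone below.
Kira alone (share 9/24) is above the threshold, contributing 29; the remaining 4 contribute 0. Total contributed: 29.
Xia keeps 29 and receives 2.7 × 29 × 1/24 = 3.26 from the tour-expenses pool, for a payoff of 32.26.

32.26 dollars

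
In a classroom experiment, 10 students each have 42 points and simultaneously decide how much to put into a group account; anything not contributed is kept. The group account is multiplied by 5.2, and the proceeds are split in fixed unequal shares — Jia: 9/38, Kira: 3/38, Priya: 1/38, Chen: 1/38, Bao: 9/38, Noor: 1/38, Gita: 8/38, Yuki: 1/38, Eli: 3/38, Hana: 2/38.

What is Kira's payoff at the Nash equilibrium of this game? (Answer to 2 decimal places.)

93.73 points

For player j, contributing a unit is worthwhile iff 5.2 × (j's share) ≥ 1, i.e. iff j's share is at least 0.1923.
Jia, Bao and Gita clear that bar, contributing 42 each; the remaining 7 contribute 0. Total contributed: 126.
Kira keeps 42 and receives 5.2 × 126 × 3/38 = 51.73 from the group account, for a payoff of 93.73.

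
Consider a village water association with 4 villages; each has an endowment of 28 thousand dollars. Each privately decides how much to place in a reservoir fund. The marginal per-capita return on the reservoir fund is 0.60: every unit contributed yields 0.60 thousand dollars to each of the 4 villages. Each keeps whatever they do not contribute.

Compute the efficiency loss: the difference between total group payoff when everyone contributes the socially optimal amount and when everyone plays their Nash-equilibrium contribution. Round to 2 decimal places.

156.80 thousand dollars

The private return per contributed unit is 0.60 < 1, so contributing 0 is dominant for every player. At the Nash equilibrium everyone keeps their 28, and the group total is 4 × 28 = 112.
Each contributed unit returns 2.400 to the group as a whole (0.60 to each of 4 players), which exceeds 1, so the social optimum is full contribution: group total = 2.400 × 112 = 268.80.
Efficiency loss = 268.80 − 112 = 156.80.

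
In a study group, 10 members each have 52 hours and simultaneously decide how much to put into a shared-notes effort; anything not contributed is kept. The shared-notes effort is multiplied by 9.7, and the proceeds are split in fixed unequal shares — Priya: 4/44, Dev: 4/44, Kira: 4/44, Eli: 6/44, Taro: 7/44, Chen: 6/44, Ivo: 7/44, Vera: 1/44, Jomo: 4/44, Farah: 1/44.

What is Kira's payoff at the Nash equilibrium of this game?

Each unit j contributes comes back to j as 9.7 × (j's share), so j prefers to contribute only if that share exceeds 1/9.7 = 0.1031; otherwise keeping the unit dominates.
Eli, Taro, Chen and Ivo are above the threshold, contributing 52 each; the remaining 6 contribute 0. Total contributed: 208.
Kira keeps 52 and receives 9.7 × 208 × 4/44 = 183.42 from the shared-notes effort, for a payoff of 235.42.

235.42 hours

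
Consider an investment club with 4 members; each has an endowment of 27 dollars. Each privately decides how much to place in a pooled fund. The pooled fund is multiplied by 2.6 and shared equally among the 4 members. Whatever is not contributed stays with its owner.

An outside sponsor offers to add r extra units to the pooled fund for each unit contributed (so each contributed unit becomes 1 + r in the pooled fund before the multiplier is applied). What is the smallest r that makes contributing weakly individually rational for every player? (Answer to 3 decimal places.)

0.538

With matching at rate r, one contributed unit becomes (1 + r) in the pooled fund and returns 2.6 × (1 + r) / 4 to the contributor.
Setting this equal to 1: 1 + r = 4/2.6 = 1.5385.
So the minimum matching rate is r = 1.5385 − 1 = 0.538.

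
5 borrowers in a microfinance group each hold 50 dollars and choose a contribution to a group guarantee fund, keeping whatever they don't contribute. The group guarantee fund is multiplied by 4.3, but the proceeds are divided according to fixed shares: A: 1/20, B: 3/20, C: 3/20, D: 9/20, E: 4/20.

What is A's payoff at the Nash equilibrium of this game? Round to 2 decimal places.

For player j, contributing a unit is worthwhile iff 4.3 × (j's share) ≥ 1, i.e. iff j's share is at least 0.2326.
D alone (share 9/20) is above the threshold, contributing 50; the remaining 4 contribute 0. Total contributed: 50.
A keeps 50 and receives 4.3 × 50 × 1/20 = 10.75 from the group guarantee fund, for a payoff of 60.75.

60.75 dollars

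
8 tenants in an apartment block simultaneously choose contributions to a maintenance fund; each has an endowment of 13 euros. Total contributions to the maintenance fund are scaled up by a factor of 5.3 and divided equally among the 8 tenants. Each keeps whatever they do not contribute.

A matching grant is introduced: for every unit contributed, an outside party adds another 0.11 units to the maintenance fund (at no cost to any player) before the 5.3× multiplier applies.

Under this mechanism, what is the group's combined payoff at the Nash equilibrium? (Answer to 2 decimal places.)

The effective private return is 5.3 × 1.11 / 8 = 0.7354, which is still under 1, so the mechanism doesn't change anyone's dominant strategy: zero contribution.
Everyone keeps their endowment and the group total is 8 × 13 = 104.

104.00 euros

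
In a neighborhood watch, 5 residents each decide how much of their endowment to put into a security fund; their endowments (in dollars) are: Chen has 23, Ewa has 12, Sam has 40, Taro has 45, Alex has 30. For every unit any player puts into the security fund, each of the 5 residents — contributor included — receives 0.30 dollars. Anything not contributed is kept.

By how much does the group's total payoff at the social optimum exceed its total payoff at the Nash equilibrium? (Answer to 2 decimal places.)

75.00 dollars

The private return per contributed unit is 0.30 < 1 for everyone, so the Nash equilibrium is zero contribution and the group total is Σ E_j = 23 + 12 + 40 + 45 + 30 = 150.
Each contributed unit returns 1.500 to the group, so the social optimum is full contribution by everyone: group total = 1.500 × 150 = 225.00.
Efficiency loss = (1.500 − 1) × 150 = 75.00.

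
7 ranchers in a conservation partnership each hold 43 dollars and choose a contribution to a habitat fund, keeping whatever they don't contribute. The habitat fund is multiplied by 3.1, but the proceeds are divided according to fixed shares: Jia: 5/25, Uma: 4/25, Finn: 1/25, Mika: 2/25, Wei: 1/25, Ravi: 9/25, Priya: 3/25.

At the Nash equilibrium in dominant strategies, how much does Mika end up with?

A player with share s gets back 3.1·s per unit contributed, so full contribution is dominant for anyone with s > 1/3.1 = 0.3226 and zero contribution is dominant for anyone below.
The only share above 0.3226 is Ravi's 9/25, contributing 43; the remaining 6 contribute 0. Total contributed: 43.
Mika keeps 43 and receives 3.1 × 43 × 2/25 = 10.66 from the habitat fund, for a payoff of 53.66.

53.66 dollars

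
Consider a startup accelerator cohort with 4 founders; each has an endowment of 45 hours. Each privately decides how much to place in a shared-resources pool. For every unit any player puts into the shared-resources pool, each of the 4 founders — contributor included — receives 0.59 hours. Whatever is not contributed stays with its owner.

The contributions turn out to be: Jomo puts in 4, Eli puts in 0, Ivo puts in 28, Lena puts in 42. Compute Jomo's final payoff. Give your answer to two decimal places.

84.66 hours

Total contributed: 4 + 0 + 28 + 42 = 74.
Each receives 0.59 × 74 = 43.66 from the shared-resources pool.
Jomo keeps 45 − 4 = 41, so Jomo's payoff is 41 + 43.66 = 84.66.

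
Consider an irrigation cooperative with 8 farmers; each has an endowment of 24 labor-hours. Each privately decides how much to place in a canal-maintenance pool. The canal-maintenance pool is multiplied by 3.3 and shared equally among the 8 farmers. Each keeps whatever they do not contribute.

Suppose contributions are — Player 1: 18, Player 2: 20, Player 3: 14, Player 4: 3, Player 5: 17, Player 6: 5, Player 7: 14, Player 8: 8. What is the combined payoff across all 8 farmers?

419.70 labor-hours

Total contributed: 18 + 20 + 14 + 3 + 17 + 5 + 14 + 8 = 99; total kept: 8 × 24 − 99 = 93.
The canal-maintenance pool pays out 3.3 × 99 = 326.70 in aggregate.
Group total = 93 + 326.70 = 419.70.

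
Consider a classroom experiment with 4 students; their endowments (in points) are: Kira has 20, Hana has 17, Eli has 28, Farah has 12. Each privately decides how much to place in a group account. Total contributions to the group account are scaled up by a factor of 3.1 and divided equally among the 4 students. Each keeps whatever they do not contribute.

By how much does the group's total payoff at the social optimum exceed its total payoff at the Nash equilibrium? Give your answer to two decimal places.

The private return per contributed unit is 3.1/4 = 0.7750 < 1 for every player regardless of endowment, so the Nash equilibrium is zero contribution and the group total is Σ E_j = 20 + 17 + 28 + 12 = 77.
Each contributed unit returns 3.100 to the group, so the social optimum is full contribution by everyone: group total = 3.100 × 77 = 238.70.
Efficiency loss = (3.100 − 1) × 77 = 161.70.

161.70 points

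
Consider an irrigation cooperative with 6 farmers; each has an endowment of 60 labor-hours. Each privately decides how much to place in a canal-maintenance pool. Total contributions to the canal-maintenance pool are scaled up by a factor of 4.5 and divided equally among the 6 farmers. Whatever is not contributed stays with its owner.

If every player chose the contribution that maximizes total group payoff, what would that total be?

1620.00 labor-hours

Each contributed unit returns 4.500 to the group as a whole (0.7500 to each of 6 players), which exceeds 1, so the social optimum is full contribution: group total = 4.500 × 360 = 1620.00.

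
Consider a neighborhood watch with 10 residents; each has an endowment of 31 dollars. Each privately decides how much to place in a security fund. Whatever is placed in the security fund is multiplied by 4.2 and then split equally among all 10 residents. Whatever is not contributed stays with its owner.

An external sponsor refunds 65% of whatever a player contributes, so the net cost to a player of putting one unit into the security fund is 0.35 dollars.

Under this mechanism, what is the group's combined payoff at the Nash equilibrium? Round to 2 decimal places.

Under the mechanism each unit contributed yields (4.2/10) / 0.35 = 1.2000 back to its contributor per unit of net cost, which exceeds 1, making full contribution the dominant choice for everyone.
At the Nash equilibrium everyone contributes 31. Group total payoff = 10 × (31 × 0.65 + 4.2 × 31) = 1503.50.

1503.50 dollars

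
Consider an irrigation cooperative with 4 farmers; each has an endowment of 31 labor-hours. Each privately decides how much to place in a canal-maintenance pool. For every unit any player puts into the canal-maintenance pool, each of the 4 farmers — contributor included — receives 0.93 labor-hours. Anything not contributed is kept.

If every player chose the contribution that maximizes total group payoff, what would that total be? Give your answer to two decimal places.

461.28 labor-hours

Each contributed unit returns 3.720 to the group as a whole (0.93 to each of 4 players), which exceeds 1, so the social optimum is full contribution: group total = 3.720 × 124 = 461.28.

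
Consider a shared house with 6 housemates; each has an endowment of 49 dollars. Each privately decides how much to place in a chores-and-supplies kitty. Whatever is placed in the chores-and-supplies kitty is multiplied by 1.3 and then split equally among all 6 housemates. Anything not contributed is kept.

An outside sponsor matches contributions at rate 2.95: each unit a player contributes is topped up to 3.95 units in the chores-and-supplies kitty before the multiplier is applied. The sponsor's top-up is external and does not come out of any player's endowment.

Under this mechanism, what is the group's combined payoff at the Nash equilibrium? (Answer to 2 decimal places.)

The effective private return is 1.3 × 3.95 / 6 = 0.8558, which is still under 1, so the mechanism doesn't change anyone's dominant strategy: zero contribution.
At the Nash equilibrium no one contributes; group total payoff = 6 × 49 = 294.

294.00 dollars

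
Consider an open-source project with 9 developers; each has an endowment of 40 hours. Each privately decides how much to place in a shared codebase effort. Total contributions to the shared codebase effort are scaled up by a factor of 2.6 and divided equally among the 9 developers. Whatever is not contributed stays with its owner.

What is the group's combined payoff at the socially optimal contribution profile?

Each contributed unit returns 2.600 to the group as a whole (0.2889 to each of 9 players), which exceeds 1, so the social optimum is full contribution: group total = 2.600 × 360 = 936.00.

936.00 hours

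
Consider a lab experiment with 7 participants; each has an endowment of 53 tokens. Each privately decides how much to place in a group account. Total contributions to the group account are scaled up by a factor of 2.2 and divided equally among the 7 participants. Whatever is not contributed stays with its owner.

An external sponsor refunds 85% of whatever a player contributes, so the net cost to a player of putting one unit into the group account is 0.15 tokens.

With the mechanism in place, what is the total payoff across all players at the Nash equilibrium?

The effective private return per unit is now (2.2/7) / 0.15 = 2.0952 > 1, so every player's dominant strategy flips to full contribution.
At the Nash equilibrium everyone contributes 53. Group total payoff = 7 × (53 × 0.85 + 2.2 × 53) = 1131.55.

1131.55 tokens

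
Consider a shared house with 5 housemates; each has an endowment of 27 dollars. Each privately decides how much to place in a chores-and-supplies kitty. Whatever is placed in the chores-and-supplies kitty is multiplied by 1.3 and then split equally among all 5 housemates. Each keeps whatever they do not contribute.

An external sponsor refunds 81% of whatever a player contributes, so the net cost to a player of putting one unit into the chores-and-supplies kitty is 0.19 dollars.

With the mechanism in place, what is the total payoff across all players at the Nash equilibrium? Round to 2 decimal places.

Under the mechanism each unit contributed yields (1.3/5) / 0.19 = 1.3684 back to its contributor per unit of net cost, which exceeds 1, making full contribution the dominant choice for everyone.
At the Nash equilibrium everyone contributes 27. Group total payoff = 5 × (27 × 0.81 + 1.3 × 27) = 284.85.

284.85 dollars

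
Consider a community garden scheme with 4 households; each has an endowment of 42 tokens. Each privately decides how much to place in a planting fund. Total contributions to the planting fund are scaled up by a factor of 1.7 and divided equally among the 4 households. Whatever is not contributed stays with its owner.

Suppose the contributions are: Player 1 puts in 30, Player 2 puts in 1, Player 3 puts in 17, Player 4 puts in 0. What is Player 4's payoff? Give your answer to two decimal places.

62.40 tokens

Total contributed: 30 + 1 + 17 + 0 = 48.
Each receives 1.7 × 48 / 4 = 20.40 from the planting fund.
Player 4 keeps 42 − 0 = 42, so Player 4's payoff is 42 + 20.40 = 62.40.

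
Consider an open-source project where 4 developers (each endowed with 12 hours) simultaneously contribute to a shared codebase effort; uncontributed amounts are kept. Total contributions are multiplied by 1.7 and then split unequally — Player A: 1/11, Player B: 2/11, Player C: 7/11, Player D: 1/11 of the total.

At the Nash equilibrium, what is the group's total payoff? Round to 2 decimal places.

For player j, contributing a unit is worthwhile iff 1.7 × (j's share) ≥ 1, i.e. iff j's share is at least 0.5882.
The only share above 0.5882 is Player C's 7/11, contributing 12; the remaining 3 contribute 0. Total contributed: 12.
The shared codebase effort pays out 1.7 × 12 = 20.40 in total (split across the unequal shares, but the aggregate is all that matters for the group sum).
The 3 free-riders keep 12 each, adding 36. Group total = 36 + 20.40 = 56.40.

56.40 hours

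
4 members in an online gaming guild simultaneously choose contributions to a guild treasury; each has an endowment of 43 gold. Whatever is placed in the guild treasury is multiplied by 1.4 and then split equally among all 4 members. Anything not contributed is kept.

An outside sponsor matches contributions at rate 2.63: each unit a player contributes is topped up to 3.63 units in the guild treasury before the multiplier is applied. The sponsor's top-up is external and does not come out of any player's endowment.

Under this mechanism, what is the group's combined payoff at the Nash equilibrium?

874.10 gold

The effective private return per unit is now 1.4 × 3.63 / 4 = 1.2705 > 1, so every player's dominant strategy flips to full contribution.
At the Nash equilibrium everyone contributes 43. Group total payoff = 1.4 × 3.63 × 172 = 874.10.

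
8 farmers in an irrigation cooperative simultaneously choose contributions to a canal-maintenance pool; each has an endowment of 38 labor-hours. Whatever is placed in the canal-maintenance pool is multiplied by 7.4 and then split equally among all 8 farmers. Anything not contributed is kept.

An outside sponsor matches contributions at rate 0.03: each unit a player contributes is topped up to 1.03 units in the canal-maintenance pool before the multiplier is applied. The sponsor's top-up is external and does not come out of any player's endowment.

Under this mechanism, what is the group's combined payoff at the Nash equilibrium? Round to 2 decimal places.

304.00 labor-hours

With the mechanism, a contributed unit returns 7.4 × 1.03 / 8 = 0.9528 per unit of net cost — still below 1 — so contributing 0 remains dominant for every player.
Everyone keeps their endowment and the group total is 8 × 38 = 304.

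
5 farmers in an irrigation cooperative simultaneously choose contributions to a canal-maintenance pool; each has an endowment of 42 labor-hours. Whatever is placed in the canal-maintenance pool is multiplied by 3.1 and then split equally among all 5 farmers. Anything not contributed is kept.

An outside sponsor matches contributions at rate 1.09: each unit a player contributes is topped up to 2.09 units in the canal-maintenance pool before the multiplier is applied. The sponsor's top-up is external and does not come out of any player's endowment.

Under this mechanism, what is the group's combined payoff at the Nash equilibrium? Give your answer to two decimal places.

The effective private return per unit is now 3.1 × 2.09 / 5 = 1.2958 > 1, so every player's dominant strategy flips to full contribution.
So the Nash equilibrium is full contribution by all 5; the group earns 3.1 × 2.09 × 210 = 1360.59.

1360.59 labor-hours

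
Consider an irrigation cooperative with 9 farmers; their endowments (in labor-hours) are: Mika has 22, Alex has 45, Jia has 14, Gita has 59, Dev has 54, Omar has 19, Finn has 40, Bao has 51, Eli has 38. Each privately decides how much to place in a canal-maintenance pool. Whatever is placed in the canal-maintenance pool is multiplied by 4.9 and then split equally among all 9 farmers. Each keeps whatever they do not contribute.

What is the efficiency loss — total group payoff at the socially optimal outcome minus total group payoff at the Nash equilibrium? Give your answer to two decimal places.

The private return per contributed unit is 4.9/9 = 0.5444 < 1 for every player regardless of endowment, so the Nash equilibrium is zero contribution and the group total is Σ E_j = 22 + 45 + 14 + 59 + 54 + 19 + 40 + 51 + 38 = 342.
Each contributed unit returns 4.900 to the group, so the social optimum is full contribution by everyone: group total = 4.900 × 342 = 1675.80.
Efficiency loss = (4.900 − 1) × 342 = 1333.80.

1333.80 labor-hours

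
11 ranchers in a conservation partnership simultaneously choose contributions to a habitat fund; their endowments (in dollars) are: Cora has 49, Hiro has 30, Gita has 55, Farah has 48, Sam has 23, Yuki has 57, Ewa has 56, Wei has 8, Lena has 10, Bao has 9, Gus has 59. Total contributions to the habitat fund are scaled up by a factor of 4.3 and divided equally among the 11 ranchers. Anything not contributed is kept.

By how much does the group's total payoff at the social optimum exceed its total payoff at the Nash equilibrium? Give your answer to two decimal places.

The private return per contributed unit is 4.3/11 = 0.3909 < 1 for every player regardless of endowment, so the Nash equilibrium is zero contribution and the group total is Σ E_j = 49 + 30 + 55 + 48 + 23 + 57 + 56 + 8 + 10 + 9 + 59 = 404.
Each contributed unit returns 4.300 to the group, so the social optimum is full contribution by everyone: group total = 4.300 × 404 = 1737.20.
Efficiency loss = (4.300 − 1) × 404 = 1333.20.

1333.20 dollars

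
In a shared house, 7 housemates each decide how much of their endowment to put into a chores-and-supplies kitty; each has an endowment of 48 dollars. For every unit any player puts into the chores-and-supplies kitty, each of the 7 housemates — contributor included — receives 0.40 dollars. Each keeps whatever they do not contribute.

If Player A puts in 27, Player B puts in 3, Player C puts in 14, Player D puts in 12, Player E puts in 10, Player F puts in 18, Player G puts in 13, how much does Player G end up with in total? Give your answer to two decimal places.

Total contributed: 27 + 3 + 14 + 12 + 10 + 18 + 13 = 97.
Each receives 0.40 × 97 = 38.80 from the chores-and-supplies kitty.
Player G keeps 48 − 13 = 35, so Player G's payoff is 35 + 38.80 = 73.80.

73.80 dollars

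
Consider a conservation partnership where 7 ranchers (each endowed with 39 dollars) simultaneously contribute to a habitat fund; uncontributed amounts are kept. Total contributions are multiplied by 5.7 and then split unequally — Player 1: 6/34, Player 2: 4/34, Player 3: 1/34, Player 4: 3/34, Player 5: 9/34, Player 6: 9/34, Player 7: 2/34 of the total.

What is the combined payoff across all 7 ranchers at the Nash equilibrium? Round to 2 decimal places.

A player with share s gets back 5.7·s per unit contributed, so full contribution is dominant for anyone with s > 1/5.7 = 0.1754 and zero contribution is dominant for anyone below.
Player 1, Player 5 and Player 6 clear that bar, contributing 39 each; the remaining 4 contribute 0. Total contributed: 117.
The habitat fund pays out 5.7 × 117 = 666.90 in total (split across the unequal shares, but the aggregate is all that matters for the group sum).
The 4 free-riders keep 39 each, adding 156. Group total = 156 + 666.90 = 822.90.

822.90 dollars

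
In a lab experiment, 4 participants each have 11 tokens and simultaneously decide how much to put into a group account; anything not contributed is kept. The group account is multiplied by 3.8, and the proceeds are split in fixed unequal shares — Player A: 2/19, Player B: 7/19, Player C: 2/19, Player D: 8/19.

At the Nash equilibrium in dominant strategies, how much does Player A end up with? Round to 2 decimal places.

Player j's private return per contributed unit is 3.8 × (j's share). Contributing is weakly dominant for j when that share is at least 1/3.8 = 0.2632, and contributing 0 is dominant otherwise.
The shares above 0.2632 belong to Player B and Player D, contributing 11 each; the remaining 2 contribute 0. Total contributed: 22.
Player A keeps 11 and receives 3.8 × 22 × 2/19 = 8.80 from the group account, for a payoff of 19.80.

19.80 tokens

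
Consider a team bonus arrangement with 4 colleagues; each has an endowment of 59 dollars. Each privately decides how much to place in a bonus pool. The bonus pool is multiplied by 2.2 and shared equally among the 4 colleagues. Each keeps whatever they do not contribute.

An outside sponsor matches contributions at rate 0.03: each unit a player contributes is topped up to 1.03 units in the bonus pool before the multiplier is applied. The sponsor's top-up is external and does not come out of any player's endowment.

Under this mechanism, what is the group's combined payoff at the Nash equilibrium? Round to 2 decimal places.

236.00 dollars

With the mechanism, a contributed unit returns 2.2 × 1.03 / 4 = 0.5665 per unit of net cost — still below 1 — so contributing 0 remains dominant for every player.
At the Nash equilibrium no one contributes; group total payoff = 4 × 59 = 236.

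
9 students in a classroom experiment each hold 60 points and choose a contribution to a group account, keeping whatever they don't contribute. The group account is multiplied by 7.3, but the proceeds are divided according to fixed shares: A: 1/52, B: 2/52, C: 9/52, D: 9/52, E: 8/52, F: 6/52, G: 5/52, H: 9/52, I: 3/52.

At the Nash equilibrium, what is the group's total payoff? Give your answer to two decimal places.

A player with share s gets back 7.3·s per unit contributed, so full contribution is dominant for anyone with s > 1/7.3 = 0.1370 and zero contribution is dominant for anyone below.
C, D, E and H clear that bar, contributing 60 each; the remaining 5 contribute 0. Total contributed: 240.
The group account pays out 7.3 × 240 = 1752.00 in total (split across the unequal shares, but the aggregate is all that matters for the group sum).
The 5 free-riders keep 60 each, adding 300. Group total = 300 + 1752.00 = 2052.00.

2052.00 points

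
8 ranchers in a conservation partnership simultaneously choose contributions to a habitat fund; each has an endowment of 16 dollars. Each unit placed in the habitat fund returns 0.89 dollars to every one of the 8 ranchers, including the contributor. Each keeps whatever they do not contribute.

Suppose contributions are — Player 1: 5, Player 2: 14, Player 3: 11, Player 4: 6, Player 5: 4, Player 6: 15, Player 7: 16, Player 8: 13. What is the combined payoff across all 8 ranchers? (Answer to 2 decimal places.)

Total contributed: 5 + 14 + 11 + 6 + 4 + 15 + 16 + 13 = 84; total kept: 8 × 16 − 84 = 44.
The habitat fund pays out 0.89 × 8 × 84 = 598.08 in aggregate.
Group total = 44 + 598.08 = 642.08.

642.08 dollars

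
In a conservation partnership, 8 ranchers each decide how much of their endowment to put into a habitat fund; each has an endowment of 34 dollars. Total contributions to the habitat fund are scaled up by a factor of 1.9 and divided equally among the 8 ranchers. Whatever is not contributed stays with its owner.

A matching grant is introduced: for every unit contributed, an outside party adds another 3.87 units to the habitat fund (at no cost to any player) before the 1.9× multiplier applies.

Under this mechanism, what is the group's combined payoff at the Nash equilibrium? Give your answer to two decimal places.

With the mechanism, a contributed unit returns 1.9 × 4.87 / 8 = 1.1566 per unit of net cost to the contributor — now above 1 — so contributing fully is weakly dominant for every player.
At the Nash equilibrium everyone contributes 34. Group total payoff = 1.9 × 4.87 × 272 = 2516.82.

2516.82 dollars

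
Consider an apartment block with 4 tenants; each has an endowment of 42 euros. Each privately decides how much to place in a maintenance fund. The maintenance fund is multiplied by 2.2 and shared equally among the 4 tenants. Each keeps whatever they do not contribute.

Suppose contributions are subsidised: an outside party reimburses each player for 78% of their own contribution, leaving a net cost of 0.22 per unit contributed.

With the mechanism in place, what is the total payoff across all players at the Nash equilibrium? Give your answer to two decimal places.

500.64 euros

With the mechanism, a contributed unit returns (2.2/4) / 0.22 = 2.5000 per unit of net cost to the contributor — now above 1 — so contributing fully is weakly dominant for every player.
So the Nash equilibrium is full contribution by all 4; the group earns 4 × (42 × 0.78 + 2.2 × 42) = 500.64.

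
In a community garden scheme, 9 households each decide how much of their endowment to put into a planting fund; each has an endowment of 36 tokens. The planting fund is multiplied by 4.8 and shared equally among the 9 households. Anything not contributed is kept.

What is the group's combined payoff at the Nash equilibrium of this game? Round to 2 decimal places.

Each contributed unit returns 4.8/9 = 0.5333 to its contributor — below 1 — so contributing 0 is dominant for every player. At the Nash equilibrium everyone keeps their 36, and the group total is 9 × 36 = 324.

324.00 tokens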